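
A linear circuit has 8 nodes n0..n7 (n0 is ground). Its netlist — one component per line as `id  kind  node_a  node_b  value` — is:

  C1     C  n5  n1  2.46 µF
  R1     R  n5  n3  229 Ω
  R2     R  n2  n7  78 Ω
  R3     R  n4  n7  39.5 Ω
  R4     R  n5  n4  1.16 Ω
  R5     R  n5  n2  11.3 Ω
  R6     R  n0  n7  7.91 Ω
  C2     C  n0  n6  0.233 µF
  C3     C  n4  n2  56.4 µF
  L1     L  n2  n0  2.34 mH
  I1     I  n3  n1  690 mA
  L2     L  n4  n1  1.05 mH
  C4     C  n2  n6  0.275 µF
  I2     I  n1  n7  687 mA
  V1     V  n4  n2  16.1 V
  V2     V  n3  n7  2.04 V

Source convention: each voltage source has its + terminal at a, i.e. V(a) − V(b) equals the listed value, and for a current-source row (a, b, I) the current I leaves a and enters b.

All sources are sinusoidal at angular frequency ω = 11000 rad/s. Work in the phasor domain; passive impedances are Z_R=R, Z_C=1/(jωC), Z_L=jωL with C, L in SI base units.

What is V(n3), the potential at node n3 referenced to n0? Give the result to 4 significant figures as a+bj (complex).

3.621-1.340j V

MNA unknowns: 7 node voltages V₁..V_7 plus 2 source currents (V1, V2)
C1: Y=0.000+0.02706j on G[5,1]
R1: Y=0.004367+0.000j on G[5,3]
R2: Y=0.01282+0.000j on G[2,7]
R3: Y=0.02532+0.000j on G[4,7]
R4: Y=0.8621+0.000j on G[5,4]
R5: Y=0.08850+0.000j on G[5,2]
R6: Y=0.1264+0.000j on G[0,7]
C2: Y=0.000+0.002563j on G[0,6]
C3: Y=0.000+0.6204j on G[4,2]
L1: Y=0.000-0.03885j on G[2,0]
I1: z[3]−=0.69, z[1]+=0.69
L2: Y=0.000-0.08658j on G[4,1]
C4: Y=0.000+0.003025j on G[2,6]
I2: z[1]−=0.687, z[7]+=0.687
V1: row V4−V2=16.1, i_V1 at 4,2
V2: row V3−V7=2.04, i_V2 at 3,7
solve → V1=12.27-5.322j, V2=-4.523-5.335j, V3=3.621-1.340j, V4=11.58-5.335j, V5=10.05-5.254j, V6=-2.449-2.888j, V7=1.581-1.340j
aux → i_V1=-1.568-9.877j, i_V2=-0.6619-0.01709j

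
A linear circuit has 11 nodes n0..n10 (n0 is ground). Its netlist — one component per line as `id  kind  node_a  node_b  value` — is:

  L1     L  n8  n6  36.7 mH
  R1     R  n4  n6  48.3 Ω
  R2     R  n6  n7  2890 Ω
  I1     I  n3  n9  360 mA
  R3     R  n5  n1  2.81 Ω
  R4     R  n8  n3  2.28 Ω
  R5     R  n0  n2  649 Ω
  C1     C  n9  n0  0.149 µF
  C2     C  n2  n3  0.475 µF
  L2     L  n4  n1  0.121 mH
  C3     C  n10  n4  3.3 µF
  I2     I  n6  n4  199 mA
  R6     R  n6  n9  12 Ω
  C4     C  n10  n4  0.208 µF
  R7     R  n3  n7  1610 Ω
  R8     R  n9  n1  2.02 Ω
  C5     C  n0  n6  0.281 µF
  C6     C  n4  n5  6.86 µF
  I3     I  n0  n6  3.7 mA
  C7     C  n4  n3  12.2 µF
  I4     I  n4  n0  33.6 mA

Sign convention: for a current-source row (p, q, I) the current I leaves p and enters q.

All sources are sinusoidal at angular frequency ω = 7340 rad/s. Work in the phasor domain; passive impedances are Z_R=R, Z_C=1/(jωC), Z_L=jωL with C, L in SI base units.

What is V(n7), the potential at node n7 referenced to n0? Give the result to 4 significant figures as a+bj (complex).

-3.472+8.853j V

MNA unknowns: 10 node voltages V₁..V_10
L1: Y=0.000-0.003712j on G[8,6]
R1: Y=0.02070+0.000j on G[4,6]
R2: Y=0.0003460+0.000j on G[6,7]
I1: z[3]−=0.36, z[9]+=0.36
R3: Y=0.3559+0.000j on G[5,1]
R4: Y=0.4386+0.000j on G[8,3]
R5: Y=0.001541+0.000j on G[0,2]
C1: Y=0.000+0.001094j on G[9,0]
C2: Y=0.000+0.003487j on G[2,3]
L2: Y=0.000-1.126j on G[4,1]
C3: Y=0.000+0.02422j on G[10,4]
I2: z[6]−=0.199, z[4]+=0.199
R6: Y=0.08333+0.000j on G[6,9]
C4: Y=0.000+0.001527j on G[10,4]
R7: Y=0.0006211+0.000j on G[3,7]
R8: Y=0.4950+0.000j on G[9,1]
C5: Y=0.000+0.002063j on G[0,6]
C6: Y=0.000+0.05035j on G[4,5]
I3: z[0]−=0.0037, z[6]+=0.0037
C7: Y=0.000+0.08955j on G[4,3]
I4: z[4]−=0.0336, z[0]+=0.0336
solve → V1=-2.970+6.365j, V2=-6.341+7.427j, V3=-3.058+10.23j, V4=-2.968+6.156j, V5=-2.941+6.361j, V6=-4.215+6.381j, V7=-3.472+8.853j, V8=-3.091+10.24j, V9=-2.515+6.372j, V10=-2.968+6.156j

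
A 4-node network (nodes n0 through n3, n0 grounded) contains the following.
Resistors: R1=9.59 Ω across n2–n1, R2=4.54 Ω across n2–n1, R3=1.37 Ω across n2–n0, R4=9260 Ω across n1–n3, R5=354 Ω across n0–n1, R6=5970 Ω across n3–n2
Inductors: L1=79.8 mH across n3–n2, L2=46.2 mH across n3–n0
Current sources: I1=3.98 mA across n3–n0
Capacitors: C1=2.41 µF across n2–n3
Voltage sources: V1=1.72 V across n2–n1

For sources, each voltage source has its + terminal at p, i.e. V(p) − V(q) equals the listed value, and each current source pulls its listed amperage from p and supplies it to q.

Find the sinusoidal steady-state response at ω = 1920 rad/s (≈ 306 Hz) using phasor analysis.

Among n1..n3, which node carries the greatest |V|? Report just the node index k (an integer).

Apply KCL at each of the 3 non-ground nodes and solve the resulting linear system.
Node n1: branches {R1, R2, R4, R5, V1} → V_1 = -1.714-8.820e-05j
Node n2: branches {R1, L1, C1, R2, R3, R6, V1} → V_2 = 0.006061-8.820e-05j
Node n3: branches {L1, I1, C1, L2, R4, R6} → V_3 = -0.005733-0.3160j
Source currents: i(V1)=-0.5632+3.387e-05j

1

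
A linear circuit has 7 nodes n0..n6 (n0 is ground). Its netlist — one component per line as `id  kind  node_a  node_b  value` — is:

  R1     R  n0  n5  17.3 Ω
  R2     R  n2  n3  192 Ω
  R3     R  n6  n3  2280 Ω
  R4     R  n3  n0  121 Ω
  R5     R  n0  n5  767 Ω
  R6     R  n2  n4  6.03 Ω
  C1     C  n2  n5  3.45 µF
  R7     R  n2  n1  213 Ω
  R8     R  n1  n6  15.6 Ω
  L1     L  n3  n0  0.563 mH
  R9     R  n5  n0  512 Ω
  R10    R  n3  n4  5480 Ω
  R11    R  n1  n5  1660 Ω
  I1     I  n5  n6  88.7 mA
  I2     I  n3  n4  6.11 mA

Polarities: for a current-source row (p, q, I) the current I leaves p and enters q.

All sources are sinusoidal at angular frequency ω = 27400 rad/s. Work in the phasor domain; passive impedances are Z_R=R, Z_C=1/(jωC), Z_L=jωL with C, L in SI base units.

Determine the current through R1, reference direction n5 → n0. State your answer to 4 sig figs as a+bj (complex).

-0.0009411+0.004155j A

Apply KCL at each of the 6 non-ground nodes and solve the resulting linear system.
Node n1: branches {R7, R8, R11} → V_1 = 15.40-0.6124j
Node n2: branches {R2, R6, C1, R7} → V_2 = 0.03452-0.7577j
Node n3: branches {R2, R3, R4, L1, R10, I2} → V_3 = 0.06856+0.006595j
Node n4: branches {R6, R10, I2} → V_4 = 0.07136-0.7568j
Node n5: branches {R1, R5, C1, R9, R11, I1} → V_5 = -0.01628+0.07189j
Node n6: branches {R3, R8, I1} → V_6 = 16.67-0.6082j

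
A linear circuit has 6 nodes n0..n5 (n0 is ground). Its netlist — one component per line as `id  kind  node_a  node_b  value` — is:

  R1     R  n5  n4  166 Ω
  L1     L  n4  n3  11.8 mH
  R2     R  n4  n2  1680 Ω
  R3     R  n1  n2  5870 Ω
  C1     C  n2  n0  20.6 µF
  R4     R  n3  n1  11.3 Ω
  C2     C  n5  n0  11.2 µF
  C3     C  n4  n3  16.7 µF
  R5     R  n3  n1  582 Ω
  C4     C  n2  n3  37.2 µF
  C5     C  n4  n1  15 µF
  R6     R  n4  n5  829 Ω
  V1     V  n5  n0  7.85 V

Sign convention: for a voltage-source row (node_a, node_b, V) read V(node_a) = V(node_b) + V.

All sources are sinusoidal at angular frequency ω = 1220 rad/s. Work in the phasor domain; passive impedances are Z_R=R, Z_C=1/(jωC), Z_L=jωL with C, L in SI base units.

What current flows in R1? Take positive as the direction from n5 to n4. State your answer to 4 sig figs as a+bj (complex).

MNA unknowns: 5 node voltages V₁..V_5 plus 1 source current (V1)
R1: Y=0.006024+0.000j on G[5,4]
L1: Y=0.000-0.06946j on G[4,3]
R2: Y=0.0005952+0.000j on G[4,2]
R3: Y=0.0001704+0.000j on G[1,2]
C1: Y=0.000+0.02513j on G[2,0]
R4: Y=0.08850+0.000j on G[3,1]
C2: Y=0.000+0.01366j on G[5,0]
C3: Y=0.000+0.02037j on G[4,3]
R5: Y=0.001718+0.000j on G[3,1]
C4: Y=0.000+0.04538j on G[2,3]
C5: Y=0.000+0.01830j on G[4,1]
R6: Y=0.001206+0.000j on G[4,5]
V1: row V5−V0=7.85, i_V1 at 5,0
solve → V1=0.3655-3.229j, V2=0.4529-2.103j, V3=0.7009-3.266j, V4=0.5409-1.574j, V5=7.850+0.000j
aux → i_V1=-0.05285-0.1186j

0.04403+0.009483j A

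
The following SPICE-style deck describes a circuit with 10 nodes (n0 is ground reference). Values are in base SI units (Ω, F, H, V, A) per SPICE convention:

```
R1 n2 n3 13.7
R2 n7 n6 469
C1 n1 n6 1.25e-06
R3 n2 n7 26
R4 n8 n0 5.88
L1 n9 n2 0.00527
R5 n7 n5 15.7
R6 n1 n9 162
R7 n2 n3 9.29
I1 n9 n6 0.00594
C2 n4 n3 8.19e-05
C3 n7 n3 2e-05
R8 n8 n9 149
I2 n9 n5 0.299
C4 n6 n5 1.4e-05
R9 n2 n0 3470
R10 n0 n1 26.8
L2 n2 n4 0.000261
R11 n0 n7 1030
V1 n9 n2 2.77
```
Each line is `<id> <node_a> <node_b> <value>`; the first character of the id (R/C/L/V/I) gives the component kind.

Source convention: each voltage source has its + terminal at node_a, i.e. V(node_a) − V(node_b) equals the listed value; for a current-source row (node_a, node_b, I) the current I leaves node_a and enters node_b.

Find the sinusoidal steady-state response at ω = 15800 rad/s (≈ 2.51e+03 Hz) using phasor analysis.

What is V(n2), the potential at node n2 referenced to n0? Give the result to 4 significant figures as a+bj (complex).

-3.869-0.6432j V

MNA unknowns: 9 node voltages V₁..V_9 plus 1 source current (V1)
R1: Y=0.07299+0.000j on G[2,3]
R2: Y=0.002132+0.000j on G[7,6]
C1: Y=0.000+0.01975j on G[1,6]
R3: Y=0.03846+0.000j on G[2,7]
R4: Y=0.1701+0.000j on G[8,0]
L1: Y=0.000-0.01201j on G[9,2]
R5: Y=0.06369+0.000j on G[7,5]
R6: Y=0.006173+0.000j on G[1,9]
R7: Y=0.1076+0.000j on G[2,3]
I1: z[9]−=0.00594, z[6]+=0.00594
C2: Y=0.000+1.294j on G[4,3]
C3: Y=0.000+0.3160j on G[7,3]
R8: Y=0.006711+0.000j on G[8,9]
I2: z[9]−=0.299, z[5]+=0.299
C4: Y=0.000+0.2212j on G[6,5]
R9: Y=0.0002882+0.000j on G[2,0]
R10: Y=0.03731+0.000j on G[0,1]
L2: Y=0.000-0.2425j on G[2,4]
R11: Y=0.0009709+0.000j on G[0,7]
V1: row V9−V2=2.77, i_V1 at 9,2
solve → V1=0.3103+0.1381j, V2=-3.869-0.6432j, V3=-3.461+0.02270j, V4=-3.367+0.1763j, V5=0.8601-0.9947j, V6=0.8154-0.8886j, V7=-3.466-0.8397j, V8=-0.04173-0.02442j, V9=-1.099-0.6432j
aux → i_V1=-0.2891+0.04224j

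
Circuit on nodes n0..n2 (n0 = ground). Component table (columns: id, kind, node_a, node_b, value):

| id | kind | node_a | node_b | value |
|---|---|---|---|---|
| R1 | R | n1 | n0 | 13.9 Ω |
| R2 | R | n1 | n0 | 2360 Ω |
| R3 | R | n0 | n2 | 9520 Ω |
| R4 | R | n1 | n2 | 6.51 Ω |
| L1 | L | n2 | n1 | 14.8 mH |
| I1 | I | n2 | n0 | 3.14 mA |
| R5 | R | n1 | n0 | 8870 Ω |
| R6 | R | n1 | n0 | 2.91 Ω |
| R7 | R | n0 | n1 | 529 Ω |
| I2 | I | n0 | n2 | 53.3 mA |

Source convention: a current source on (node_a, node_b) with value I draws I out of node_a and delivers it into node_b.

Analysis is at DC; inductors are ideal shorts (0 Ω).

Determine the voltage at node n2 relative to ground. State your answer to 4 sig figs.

0.1200 V

MNA unknowns: 2 node voltages V₁..V_2 plus 1 source current (L1)
R1: Y=0.07194 on G[1,0]
R2: Y=0.0004237 on G[1,0]
R3: Y=0.0001050 on G[0,2]
R4: Y=0.1536 on G[1,2]
L1: row V2−V1=0, i_L1 at 2,1
I1: z[2]−=0.00314, z[0]+=0.00314
R5: Y=0.0001127 on G[1,0]
R6: Y=0.3436 on G[1,0]
R7: Y=0.001890 on G[0,1]
I2: z[0]−=0.0533, z[2]+=0.0533
solve → V1=0.1200, V2=0.1200
aux → i_L1=0.05015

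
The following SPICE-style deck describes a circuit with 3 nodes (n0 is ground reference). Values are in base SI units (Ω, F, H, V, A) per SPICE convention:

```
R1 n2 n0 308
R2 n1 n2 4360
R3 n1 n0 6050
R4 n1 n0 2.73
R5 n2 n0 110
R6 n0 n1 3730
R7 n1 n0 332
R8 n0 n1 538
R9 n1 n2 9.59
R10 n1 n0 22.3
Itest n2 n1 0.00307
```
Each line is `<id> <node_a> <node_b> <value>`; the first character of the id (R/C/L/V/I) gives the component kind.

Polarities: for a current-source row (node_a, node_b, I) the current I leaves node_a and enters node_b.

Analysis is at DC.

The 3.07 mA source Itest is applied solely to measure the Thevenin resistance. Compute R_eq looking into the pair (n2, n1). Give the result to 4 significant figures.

Apply KCL at each of the 2 non-ground nodes and solve the resulting linear system.
Node n1: branches {R2, R3, R4, R6, R7, R8, R9, R10, Itest} → V_1 = 0.0007583
Node n2: branches {R1, R2, R5, R9, Itest} → V_2 = -0.02560

R_eq = 8.585 Ω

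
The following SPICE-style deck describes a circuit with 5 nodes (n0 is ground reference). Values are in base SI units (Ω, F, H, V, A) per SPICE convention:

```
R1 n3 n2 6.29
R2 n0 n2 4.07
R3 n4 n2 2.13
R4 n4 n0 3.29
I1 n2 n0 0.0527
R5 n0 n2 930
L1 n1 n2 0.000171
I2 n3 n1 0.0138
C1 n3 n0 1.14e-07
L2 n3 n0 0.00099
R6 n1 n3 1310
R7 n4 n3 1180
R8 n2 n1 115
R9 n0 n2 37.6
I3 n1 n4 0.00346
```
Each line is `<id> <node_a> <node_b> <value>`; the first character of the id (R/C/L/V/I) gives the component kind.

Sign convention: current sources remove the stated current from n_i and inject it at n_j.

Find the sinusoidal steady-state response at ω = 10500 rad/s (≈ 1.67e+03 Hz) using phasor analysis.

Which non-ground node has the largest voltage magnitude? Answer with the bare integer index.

Element admittances at ω=10500 rad/s:
  Y(R1) = 0.1590+0.000j S between n3,n2
  Y(R2) = 0.2457+0.000j S between n0,n2
  Y(R3) = 0.4695+0.000j S between n4,n2
  Y(R4) = 0.3040+0.000j S between n4,n0
  I1: injects 0.0527 A into n0 (from n2)
  Y(R5) = 0.001075+0.000j S between n0,n2
  Y(L1) = 0.000-0.5569j S between n1,n2
  I2: injects 0.0138 A into n1 (from n3)
  Y(C1) = 0.000+0.001197j S between n3,n0
  Y(L2) = 0.000-0.09620j S between n3,n0
  Y(R6) = 0.0007634+0.000j S between n1,n3
  Y(R7) = 0.0008475+0.000j S between n4,n3
  Y(R8) = 0.008696+0.000j S between n2,n1
  Y(R9) = 0.02660+0.000j S between n0,n2
  I3: injects 0.00346 A into n4 (from n1)
Assemble and solve the 4×4 MNA system:
  V(n1)=-0.09701-0.007236j  V(n2)=-0.09743-0.02576j  V(n3)=-0.1244-0.09923j  V(n4)=-0.05474-0.01573j

3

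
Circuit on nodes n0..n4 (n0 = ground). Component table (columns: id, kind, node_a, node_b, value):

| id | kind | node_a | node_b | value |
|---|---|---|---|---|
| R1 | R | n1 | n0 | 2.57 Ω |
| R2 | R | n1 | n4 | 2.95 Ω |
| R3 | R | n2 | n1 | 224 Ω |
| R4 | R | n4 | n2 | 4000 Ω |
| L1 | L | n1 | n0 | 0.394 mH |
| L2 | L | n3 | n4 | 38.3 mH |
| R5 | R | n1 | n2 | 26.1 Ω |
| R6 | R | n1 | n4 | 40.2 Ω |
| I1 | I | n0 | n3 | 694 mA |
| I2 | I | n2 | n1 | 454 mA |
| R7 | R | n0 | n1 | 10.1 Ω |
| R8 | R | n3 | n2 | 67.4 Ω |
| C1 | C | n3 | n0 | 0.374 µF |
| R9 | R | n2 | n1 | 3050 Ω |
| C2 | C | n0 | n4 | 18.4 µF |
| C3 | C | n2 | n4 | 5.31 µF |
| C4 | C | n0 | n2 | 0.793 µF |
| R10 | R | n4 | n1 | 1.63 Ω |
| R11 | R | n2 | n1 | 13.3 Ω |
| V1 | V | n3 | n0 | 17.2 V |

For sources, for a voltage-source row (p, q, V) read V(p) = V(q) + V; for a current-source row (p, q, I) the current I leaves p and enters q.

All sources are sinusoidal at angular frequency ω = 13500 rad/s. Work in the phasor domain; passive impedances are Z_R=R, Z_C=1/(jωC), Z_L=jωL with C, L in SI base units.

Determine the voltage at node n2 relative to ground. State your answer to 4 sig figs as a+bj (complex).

-0.6369+0.5147j V

Element admittances at ω=13500 rad/s:
  Y(R1) = 0.3891+0.000j S between n1,n0
  Y(R2) = 0.3390+0.000j S between n1,n4
  Y(R3) = 0.004464+0.000j S between n2,n1
  Y(R4) = 0.0002500+0.000j S between n4,n2
  Y(L1) = 0.000-0.1880j S between n1,n0
  Y(L2) = 0.000-0.001934j S between n3,n4
  Y(R5) = 0.03831+0.000j S between n1,n2
  Y(R6) = 0.02488+0.000j S between n1,n4
  I1: injects 0.694 A into n3 (from n0)
  I2: injects 0.454 A into n1 (from n2)
  Y(R7) = 0.09901+0.000j S between n0,n1
  Y(R8) = 0.01484+0.000j S between n3,n2
  Y(C1) = 0.000+0.005049j S between n3,n0
  Y(R9) = 0.0003279+0.000j S between n2,n1
  Y(C2) = 0.000+0.2484j S between n0,n4
  Y(C3) = 0.000+0.07168j S between n2,n4
  Y(C4) = 0.000+0.01071j S between n0,n2
  Y(R10) = 0.6135+0.000j S between n4,n1
  Y(R11) = 0.07519+0.000j S between n2,n1
  V1: constraint V(n3)−V(n0) = 17.2
Assemble and solve the 5×5 MNA system:
  V(n1)=0.4508-0.06328j  V(n2)=-0.6369+0.5147j  V(n3)=17.20+0.000j  V(n4)=0.3309-0.2516j
  i(V1)=0.4289-0.04658j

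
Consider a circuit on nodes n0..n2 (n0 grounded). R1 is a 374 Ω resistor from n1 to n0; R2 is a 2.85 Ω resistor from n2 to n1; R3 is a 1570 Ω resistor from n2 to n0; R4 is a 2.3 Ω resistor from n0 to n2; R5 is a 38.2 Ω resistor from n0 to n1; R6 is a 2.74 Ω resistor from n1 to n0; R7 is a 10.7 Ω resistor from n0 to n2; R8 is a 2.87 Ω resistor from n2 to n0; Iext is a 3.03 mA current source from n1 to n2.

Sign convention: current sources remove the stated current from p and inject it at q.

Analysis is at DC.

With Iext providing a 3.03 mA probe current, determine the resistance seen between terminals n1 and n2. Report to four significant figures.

Apply KCL at each of the 2 non-ground nodes and solve the resulting linear system.
Node n1: branches {R1, R2, R5, R6, Iext} → V_1 = -0.003358
Node n2: branches {R2, R3, R4, R7, R8, Iext} → V_2 = 0.001508

R_eq = 1.606 Ω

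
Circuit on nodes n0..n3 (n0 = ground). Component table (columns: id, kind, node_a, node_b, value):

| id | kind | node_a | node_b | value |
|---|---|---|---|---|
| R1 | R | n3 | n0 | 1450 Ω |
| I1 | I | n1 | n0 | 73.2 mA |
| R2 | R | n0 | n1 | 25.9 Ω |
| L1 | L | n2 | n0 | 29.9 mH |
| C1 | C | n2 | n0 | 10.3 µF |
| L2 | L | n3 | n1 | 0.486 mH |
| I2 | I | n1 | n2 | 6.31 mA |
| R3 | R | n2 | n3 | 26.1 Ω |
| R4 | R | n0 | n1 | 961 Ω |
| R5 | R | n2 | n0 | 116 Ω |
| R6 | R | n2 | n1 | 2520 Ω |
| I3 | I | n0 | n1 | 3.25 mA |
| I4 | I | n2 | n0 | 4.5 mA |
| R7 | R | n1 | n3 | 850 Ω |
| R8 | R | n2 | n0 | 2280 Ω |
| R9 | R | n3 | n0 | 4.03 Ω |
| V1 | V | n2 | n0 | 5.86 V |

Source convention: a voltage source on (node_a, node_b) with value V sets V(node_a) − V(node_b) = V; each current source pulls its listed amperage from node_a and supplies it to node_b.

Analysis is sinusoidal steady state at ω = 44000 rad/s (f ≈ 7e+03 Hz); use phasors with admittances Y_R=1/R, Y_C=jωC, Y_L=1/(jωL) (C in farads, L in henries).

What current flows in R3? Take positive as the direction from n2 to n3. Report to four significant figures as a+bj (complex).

Element admittances at ω=44000 rad/s:
  Y(R1) = 0.0006897+0.000j S between n3,n0
  I1: injects 0.0732 A into n0 (from n1)
  Y(R2) = 0.03861+0.000j S between n0,n1
  Y(L1) = 0.000-0.0007601j S between n2,n0
  Y(C1) = 0.000+0.4532j S between n2,n0
  Y(L2) = 0.000-0.04676j S between n3,n1
  I2: injects 0.00631 A into n2 (from n1)
  Y(R3) = 0.03831+0.000j S between n2,n3
  Y(R4) = 0.001041+0.000j S between n0,n1
  Y(R5) = 0.008621+0.000j S between n2,n0
  Y(R6) = 0.0003968+0.000j S between n2,n1
  I3: injects 0.00325 A into n1 (from n0)
  I4: injects 0.0045 A into n0 (from n2)
  Y(R7) = 0.001176+0.000j S between n1,n3
  Y(R8) = 0.0004386+0.000j S between n2,n0
  Y(R9) = 0.2481+0.000j S between n3,n0
  V1: constraint V(n2)−V(n0) = 5.86
Assemble and solve the 4×4 MNA system:
  V(n1)=-0.3795-1.081j  V(n2)=5.860+0.000j  V(n3)=0.5774+0.1508j
  i(V1)=-0.2562-2.646j

0.2024-0.005777j A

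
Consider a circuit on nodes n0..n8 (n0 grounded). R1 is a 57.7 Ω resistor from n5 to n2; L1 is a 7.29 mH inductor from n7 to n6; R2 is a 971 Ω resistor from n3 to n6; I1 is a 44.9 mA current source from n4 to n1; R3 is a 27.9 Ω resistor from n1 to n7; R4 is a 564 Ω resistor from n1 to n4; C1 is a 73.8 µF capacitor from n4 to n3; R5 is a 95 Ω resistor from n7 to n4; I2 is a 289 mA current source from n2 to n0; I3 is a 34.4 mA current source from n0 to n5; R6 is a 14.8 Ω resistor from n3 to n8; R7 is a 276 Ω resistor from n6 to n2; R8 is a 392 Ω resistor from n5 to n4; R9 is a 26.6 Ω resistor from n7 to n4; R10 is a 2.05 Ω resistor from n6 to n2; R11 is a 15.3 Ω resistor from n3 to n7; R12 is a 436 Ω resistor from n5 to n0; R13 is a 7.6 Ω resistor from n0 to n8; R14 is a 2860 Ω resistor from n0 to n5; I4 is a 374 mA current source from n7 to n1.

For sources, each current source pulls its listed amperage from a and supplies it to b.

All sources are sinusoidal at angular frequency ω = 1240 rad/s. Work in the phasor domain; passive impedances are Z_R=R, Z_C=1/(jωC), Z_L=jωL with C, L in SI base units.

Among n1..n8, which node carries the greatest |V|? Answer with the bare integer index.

Apply KCL at each of the 8 non-ground nodes and solve the resulting linear system.
Node n1: branches {I1, R3, R4, I4} → V_1 = 3.799+0.6758j
Node n2: branches {R1, I2, R7, R10} → V_2 = -7.998-1.501j
Node n3: branches {R2, C1, R6, R11} → V_3 = -5.390+0.06019j
Node n4: branches {I1, R4, C1, R5, R8, R9} → V_4 = -5.764+1.220j
Node n5: branches {R1, I3, R8, R12, R14} → V_5 = -5.279-1.017j
Node n6: branches {L1, R2, R7, R10} → V_6 = -7.505-1.518j
Node n7: branches {L1, R3, R5, R9, R11, I4} → V_7 = -7.415+0.6489j
Node n8: branches {R6, R13} → V_8 = -1.829+0.02042j

2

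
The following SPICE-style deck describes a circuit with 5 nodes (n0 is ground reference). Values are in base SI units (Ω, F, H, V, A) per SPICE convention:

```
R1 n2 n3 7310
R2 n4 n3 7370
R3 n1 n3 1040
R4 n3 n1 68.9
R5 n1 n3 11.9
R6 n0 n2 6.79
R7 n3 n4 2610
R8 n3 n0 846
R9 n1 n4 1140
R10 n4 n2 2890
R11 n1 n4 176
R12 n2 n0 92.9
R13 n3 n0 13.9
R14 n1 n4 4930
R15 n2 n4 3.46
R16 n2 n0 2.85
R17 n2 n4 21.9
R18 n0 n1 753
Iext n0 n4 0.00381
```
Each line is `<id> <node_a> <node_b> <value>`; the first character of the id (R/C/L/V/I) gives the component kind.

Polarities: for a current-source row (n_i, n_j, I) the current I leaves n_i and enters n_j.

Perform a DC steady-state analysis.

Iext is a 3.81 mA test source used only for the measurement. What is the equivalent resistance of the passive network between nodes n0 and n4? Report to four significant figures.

Apply KCL at each of the 4 non-ground nodes and solve the resulting linear system.
Node n1: branches {R3, R4, R5, R9, R11, R14, R18} → V_1 = 0.002570
Node n2: branches {R1, R6, R10, R12, R15, R16, R17} → V_2 = 0.007259
Node n3: branches {R1, R2, R3, R4, R5, R7, R8, R13} → V_3 = 0.001536
Node n4: branches {R2, R7, R9, R10, R11, R14, R15, R17, Iext} → V_4 = 0.01829

R_eq = 4.800 Ω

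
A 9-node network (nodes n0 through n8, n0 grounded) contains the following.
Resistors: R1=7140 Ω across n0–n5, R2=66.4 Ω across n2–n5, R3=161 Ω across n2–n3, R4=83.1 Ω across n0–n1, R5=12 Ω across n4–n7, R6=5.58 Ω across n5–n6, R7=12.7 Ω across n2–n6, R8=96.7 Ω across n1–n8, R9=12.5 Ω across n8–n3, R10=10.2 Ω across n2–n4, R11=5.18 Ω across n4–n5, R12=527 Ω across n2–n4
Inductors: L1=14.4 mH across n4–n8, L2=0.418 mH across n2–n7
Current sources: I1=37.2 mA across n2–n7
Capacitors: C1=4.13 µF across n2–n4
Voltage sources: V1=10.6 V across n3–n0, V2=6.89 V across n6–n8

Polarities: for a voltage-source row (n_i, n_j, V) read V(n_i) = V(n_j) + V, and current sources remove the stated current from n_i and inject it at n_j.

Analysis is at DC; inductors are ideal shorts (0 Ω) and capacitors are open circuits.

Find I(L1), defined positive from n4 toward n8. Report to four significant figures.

MNA unknowns: 8 node voltages V₁..V_8 plus 4 source currents (L1, L2, V1, V2)
R1: Y=0.0001401 on G[0,5]
L1: row V4−V8=0, i_L1 at 4,8
I1: z[2]−=0.0372, z[7]+=0.0372
R2: Y=0.01506 on G[2,5]
R3: Y=0.006211 on G[2,3]
R4: Y=0.01203 on G[0,1]
R5: Y=0.08333 on G[4,7]
C1: Y=0.000 on G[2,4]
R6: Y=0.1792 on G[5,6]
R7: Y=0.07874 on G[2,6]
R8: Y=0.01034 on G[1,8]
R9: Y=0.08000 on G[8,3]
R10: Y=0.09804 on G[2,4]
L2: row V2−V7=0, i_L2 at 2,7
R11: Y=0.1931 on G[4,5]
R12: Y=0.001898 on G[2,4]
V1: row V3−V0=10.6, i_V1 at 3,0
V2: row V6−V8=6.89, i_V2 at 6,8
solve → V1=4.527, V2=11.90, V3=10.60, V4=9.795, V5=13.06, V6=16.69, V7=11.90, V8=9.795
aux → i_L1=1.016, i_L2=0.1383, i_V1=-0.05631, i_V2=-1.026

1.016 A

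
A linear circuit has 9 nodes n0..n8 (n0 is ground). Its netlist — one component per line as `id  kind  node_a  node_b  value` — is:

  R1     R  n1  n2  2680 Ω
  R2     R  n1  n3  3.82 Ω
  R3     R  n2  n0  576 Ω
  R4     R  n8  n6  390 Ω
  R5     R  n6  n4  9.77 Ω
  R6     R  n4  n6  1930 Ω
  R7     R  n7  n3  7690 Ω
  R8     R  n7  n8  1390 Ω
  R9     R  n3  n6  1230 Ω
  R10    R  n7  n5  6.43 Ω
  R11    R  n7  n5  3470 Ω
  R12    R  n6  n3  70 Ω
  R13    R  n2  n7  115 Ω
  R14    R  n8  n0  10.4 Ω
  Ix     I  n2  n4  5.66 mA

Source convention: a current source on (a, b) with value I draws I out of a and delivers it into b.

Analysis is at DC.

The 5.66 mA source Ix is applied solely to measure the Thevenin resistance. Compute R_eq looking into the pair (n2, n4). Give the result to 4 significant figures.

R_eq = 595.7 Ω

Apply KCL at each of the 8 non-ground nodes and solve the resulting linear system.
Node n1: branches {R1, R2} → V_1 = 1.507
Node n2: branches {R1, R3, R13, Ix} → V_2 = -1.699
Node n3: branches {R2, R7, R9, R12} → V_3 = 1.512
Node n4: branches {R5, R6, Ix} → V_4 = 1.672
Node n5: branches {R10, R11} → V_5 = -1.525
Node n6: branches {R4, R5, R6, R9, R12} → V_6 = 1.617
Node n7: branches {R7, R8, R10, R11, R13} → V_7 = -1.525
Node n8: branches {R4, R8, R14} → V_8 = 0.03068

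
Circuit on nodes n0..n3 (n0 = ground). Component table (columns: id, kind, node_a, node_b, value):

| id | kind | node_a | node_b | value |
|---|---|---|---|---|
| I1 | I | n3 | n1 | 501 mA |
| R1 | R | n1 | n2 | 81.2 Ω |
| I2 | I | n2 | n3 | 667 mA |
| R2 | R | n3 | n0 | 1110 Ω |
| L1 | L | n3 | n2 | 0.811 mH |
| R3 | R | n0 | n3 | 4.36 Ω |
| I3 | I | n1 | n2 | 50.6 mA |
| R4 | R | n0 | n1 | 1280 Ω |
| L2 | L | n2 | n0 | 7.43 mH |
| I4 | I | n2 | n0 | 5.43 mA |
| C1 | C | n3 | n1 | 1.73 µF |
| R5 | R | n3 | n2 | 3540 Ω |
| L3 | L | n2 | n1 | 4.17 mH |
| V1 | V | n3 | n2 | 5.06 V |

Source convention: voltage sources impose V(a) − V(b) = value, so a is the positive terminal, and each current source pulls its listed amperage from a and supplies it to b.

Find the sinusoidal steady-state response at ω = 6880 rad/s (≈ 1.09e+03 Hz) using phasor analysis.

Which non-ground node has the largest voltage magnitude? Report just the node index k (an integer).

1

Apply KCL at each of the 3 non-ground nodes and solve the resulting linear system.
Node n1: branches {I1, R1, I3, R4, C1, L3} → V_1 = 1.481+15.59j
Node n2: branches {R1, I2, L1, I3, L2, I4, R5, L3, V1} → V_2 = -5.048-0.4817j
Node n3: branches {I1, I2, R2, L1, R3, C1, R5, V1} → V_3 = 0.01232-0.4817j
Source currents: i(V1)=-0.02953+1.035j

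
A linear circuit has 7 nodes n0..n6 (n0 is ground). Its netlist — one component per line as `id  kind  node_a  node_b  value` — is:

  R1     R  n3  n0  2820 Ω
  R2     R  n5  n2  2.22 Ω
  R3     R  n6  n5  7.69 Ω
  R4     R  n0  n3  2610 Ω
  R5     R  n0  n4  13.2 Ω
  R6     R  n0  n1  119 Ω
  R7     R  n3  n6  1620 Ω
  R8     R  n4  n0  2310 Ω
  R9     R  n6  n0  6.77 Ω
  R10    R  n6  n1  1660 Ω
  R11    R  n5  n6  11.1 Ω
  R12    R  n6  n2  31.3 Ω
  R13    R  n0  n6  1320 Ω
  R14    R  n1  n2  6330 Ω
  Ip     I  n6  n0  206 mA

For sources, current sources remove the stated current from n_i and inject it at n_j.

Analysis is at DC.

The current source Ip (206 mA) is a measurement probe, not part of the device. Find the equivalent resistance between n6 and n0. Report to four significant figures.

Element admittances at DC:
  Y(R1) = 0.0003546 S between n3,n0
  Y(R2) = 0.4505 S between n5,n2
  Y(R3) = 0.1300 S between n6,n5
  Y(R4) = 0.0003831 S between n0,n3
  Y(R5) = 0.07576 S between n0,n4
  Y(R6) = 0.008403 S between n0,n1
  Y(R7) = 0.0006173 S between n3,n6
  Y(R8) = 0.0004329 S between n4,n0
  Y(R9) = 0.1477 S between n6,n0
  Y(R10) = 0.0006024 S between n6,n1
  Y(R11) = 0.09009 S between n5,n6
  Y(R12) = 0.03195 S between n6,n2
  Y(R13) = 0.0007576 S between n0,n6
  Y(R14) = 0.0001580 S between n1,n2
  Ip: injects 0.206 A into n0 (from n6)
Assemble and solve the 6×6 MNA system:
  V(n1)=-0.1143  V(n2)=-1.377  V(n3)=-0.6277  V(n4)=0.000  V(n5)=-1.377  V(n6)=-1.378

R_eq = 6.689 Ω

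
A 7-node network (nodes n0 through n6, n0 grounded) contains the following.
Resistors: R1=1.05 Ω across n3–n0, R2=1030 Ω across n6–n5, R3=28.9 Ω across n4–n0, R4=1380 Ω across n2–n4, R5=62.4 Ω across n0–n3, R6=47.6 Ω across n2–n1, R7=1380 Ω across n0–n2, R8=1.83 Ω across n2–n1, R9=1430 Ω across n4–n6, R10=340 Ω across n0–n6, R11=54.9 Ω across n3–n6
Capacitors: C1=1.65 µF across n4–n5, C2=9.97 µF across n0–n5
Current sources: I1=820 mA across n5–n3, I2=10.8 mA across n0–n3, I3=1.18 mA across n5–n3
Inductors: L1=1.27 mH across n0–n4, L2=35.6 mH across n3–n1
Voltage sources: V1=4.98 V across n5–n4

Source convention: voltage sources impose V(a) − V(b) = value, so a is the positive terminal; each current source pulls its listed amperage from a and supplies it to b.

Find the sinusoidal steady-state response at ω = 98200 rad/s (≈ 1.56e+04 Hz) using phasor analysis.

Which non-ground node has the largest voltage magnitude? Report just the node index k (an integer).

4

Element admittances at ω=98200 rad/s:
  Y(R1) = 0.9524+0.000j S between n3,n0
  Y(R2) = 0.0009709+0.000j S between n6,n5
  Y(R3) = 0.03460+0.000j S between n4,n0
  Y(R4) = 0.0007246+0.000j S between n2,n4
  Y(C1) = 0.000+0.1620j S between n4,n5
  Y(R5) = 0.01603+0.000j S between n0,n3
  Y(R6) = 0.02101+0.000j S between n2,n1
  I1: injects 0.82 A into n3 (from n5)
  Y(R7) = 0.0007246+0.000j S between n0,n2
  Y(C2) = 0.000+0.9791j S between n0,n5
  Y(R8) = 0.5464+0.000j S between n2,n1
  Y(R9) = 0.0006993+0.000j S between n4,n6
  Y(L1) = 0.000-0.008018j S between n0,n4
  I2: injects 0.0108 A into n3 (from n0)
  I3: injects 0.00118 A into n3 (from n5)
  Y(R10) = 0.002941+0.000j S between n0,n6
  Y(L2) = 0.000-0.0002860j S between n3,n1
  Y(R11) = 0.01821+0.000j S between n3,n6
  V1: constraint V(n5)−V(n4) = 4.98
Assemble and solve the 7×7 MNA system:
  V(n1)=-2.458-0.3256j  V(n2)=-2.459-0.3239j  V(n3)=0.8528+0.001878j  V(n4)=-5.046+0.6593j  V(n5)=-0.06640+0.6593j  V(n6)=0.5231+0.04974j
  i(V1)=-0.1751-0.7425j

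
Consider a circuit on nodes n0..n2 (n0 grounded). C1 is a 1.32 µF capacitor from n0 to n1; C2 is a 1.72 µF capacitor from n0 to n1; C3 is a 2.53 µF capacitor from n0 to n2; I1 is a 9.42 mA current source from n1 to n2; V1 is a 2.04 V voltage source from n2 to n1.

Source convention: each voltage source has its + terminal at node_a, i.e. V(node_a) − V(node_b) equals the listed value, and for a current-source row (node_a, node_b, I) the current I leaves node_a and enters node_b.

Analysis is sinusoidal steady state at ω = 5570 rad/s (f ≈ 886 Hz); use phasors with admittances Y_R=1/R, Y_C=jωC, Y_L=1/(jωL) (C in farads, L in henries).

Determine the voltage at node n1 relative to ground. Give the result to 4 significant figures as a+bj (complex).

MNA unknowns: 2 node voltages V₁..V_2 plus 1 source current (V1)
C1: Y=0.000+0.007352j on G[0,1]
C2: Y=0.000+0.009580j on G[0,1]
C3: Y=0.000+0.01409j on G[0,2]
I1: z[1]−=0.00942, z[2]+=0.00942
V1: row V2−V1=2.04, i_V1 at 2,1
solve → V1=-0.9266+0.000j, V2=1.113+0.000j
aux → i_V1=0.009420-0.01569j

-0.9266+0.000j V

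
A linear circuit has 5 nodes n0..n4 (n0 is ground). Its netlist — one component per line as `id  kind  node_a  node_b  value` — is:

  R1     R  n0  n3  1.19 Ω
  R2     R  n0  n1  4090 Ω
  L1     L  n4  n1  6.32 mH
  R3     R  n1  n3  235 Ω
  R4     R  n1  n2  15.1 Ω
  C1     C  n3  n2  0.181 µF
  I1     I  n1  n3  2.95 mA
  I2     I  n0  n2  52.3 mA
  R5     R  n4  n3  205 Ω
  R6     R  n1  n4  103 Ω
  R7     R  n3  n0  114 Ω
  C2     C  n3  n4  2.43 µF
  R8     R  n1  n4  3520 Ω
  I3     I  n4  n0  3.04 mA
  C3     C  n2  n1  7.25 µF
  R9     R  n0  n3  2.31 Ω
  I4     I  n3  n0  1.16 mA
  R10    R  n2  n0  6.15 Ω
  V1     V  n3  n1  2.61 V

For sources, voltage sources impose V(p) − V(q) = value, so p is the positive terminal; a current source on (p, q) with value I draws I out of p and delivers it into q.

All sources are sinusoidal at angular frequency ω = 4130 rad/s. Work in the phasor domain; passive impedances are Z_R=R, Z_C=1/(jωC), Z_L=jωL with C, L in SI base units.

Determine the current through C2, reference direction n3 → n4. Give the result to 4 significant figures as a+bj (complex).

0.006525+0.03206j A

Element admittances at ω=4130 rad/s:
  Y(R1) = 0.8403+0.000j S between n0,n3
  Y(R2) = 0.0002445+0.000j S between n0,n1
  Y(L1) = 0.000-0.03831j S between n4,n1
  Y(R3) = 0.004255+0.000j S between n1,n3
  Y(R4) = 0.06623+0.000j S between n1,n2
  Y(C1) = 0.000+0.0007475j S between n3,n2
  I1: injects 0.00295 A into n3 (from n1)
  I2: injects 0.0523 A into n2 (from n0)
  Y(R5) = 0.004878+0.000j S between n4,n3
  Y(R6) = 0.009709+0.000j S between n1,n4
  Y(R7) = 0.008772+0.000j S between n3,n0
  Y(C2) = 0.000+0.01004j S between n3,n4
  Y(R8) = 0.0002841+0.000j S between n1,n4
  I3: injects 0.00304 A into n0 (from n4)
  Y(C3) = 0.000+0.02994j S between n2,n1
  Y(R9) = 0.4329+0.000j S between n0,n3
  I4: injects 0.00116 A into n0 (from n3)
  Y(R10) = 0.1626+0.000j S between n2,n0
  V1: constraint V(n3)−V(n1) = 2.61
Assemble and solve the 5×5 MNA system:
  V(n1)=-2.504+0.03129j  V(n2)=-0.5335-0.2467j  V(n3)=0.1057+0.03129j  V(n4)=-3.089+0.6814j
  i(V1)=-0.1667-0.06948j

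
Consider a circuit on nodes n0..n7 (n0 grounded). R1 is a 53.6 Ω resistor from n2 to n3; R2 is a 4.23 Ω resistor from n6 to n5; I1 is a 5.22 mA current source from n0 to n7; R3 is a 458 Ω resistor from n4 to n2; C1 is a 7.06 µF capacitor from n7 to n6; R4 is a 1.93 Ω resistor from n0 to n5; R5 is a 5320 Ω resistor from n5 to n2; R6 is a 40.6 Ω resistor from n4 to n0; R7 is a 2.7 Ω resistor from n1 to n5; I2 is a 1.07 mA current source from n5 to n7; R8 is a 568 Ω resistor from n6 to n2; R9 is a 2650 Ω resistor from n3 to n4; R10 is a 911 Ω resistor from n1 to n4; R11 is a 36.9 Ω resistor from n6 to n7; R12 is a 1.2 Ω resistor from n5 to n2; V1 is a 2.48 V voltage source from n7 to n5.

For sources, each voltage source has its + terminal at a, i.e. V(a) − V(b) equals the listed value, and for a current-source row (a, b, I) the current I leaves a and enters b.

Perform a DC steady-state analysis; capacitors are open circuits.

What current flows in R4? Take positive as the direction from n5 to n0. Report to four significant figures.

Apply KCL at each of the 7 non-ground nodes and solve the resulting linear system.
Node n1: branches {R7, R10} → V_1 = 0.009985
Node n2: branches {R1, R3, R5, R8, R12} → V_2 = 0.01052
Node n3: branches {R1, R9} → V_3 = 0.01034
Node n4: branches {R3, R6, R9, R10} → V_4 = 0.001337
Node n5: branches {R2, R4, R5, R7, I2, R12, V1} → V_5 = 0.01001
Node n6: branches {R2, C1, R8, R11} → V_6 = 0.2634
Node n7: branches {I1, C1, I2, R11, V1} → V_7 = 2.490
Source currents: i(V1)=-0.05405

0.005187 A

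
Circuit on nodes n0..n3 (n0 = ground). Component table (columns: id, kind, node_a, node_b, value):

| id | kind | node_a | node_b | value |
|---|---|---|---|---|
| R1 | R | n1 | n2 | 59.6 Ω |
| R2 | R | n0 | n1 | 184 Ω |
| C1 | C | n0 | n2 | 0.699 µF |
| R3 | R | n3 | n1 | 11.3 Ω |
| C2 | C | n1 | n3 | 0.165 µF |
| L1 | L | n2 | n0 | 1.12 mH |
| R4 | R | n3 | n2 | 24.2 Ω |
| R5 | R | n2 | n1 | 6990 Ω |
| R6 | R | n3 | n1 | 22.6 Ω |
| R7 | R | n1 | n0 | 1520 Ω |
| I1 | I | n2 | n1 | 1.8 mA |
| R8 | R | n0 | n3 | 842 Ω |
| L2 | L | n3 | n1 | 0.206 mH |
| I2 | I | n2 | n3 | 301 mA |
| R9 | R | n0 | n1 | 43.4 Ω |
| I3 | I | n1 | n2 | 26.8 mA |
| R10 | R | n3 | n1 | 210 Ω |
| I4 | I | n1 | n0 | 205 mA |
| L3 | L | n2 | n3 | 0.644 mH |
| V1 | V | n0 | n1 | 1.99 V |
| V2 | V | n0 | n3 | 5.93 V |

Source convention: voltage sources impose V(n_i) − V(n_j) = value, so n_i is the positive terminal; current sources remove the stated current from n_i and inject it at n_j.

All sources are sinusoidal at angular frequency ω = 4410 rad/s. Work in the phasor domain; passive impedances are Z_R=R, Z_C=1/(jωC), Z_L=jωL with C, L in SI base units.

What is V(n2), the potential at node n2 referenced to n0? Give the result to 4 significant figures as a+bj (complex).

MNA unknowns: 3 node voltages V₁..V_3 plus 2 source currents (V1, V2)
R1: Y=0.01678+0.000j on G[1,2]
R2: Y=0.005435+0.000j on G[0,1]
C1: Y=0.000+0.003083j on G[0,2]
R3: Y=0.08850+0.000j on G[3,1]
C2: Y=0.000+0.0007277j on G[1,3]
L1: Y=0.000-0.2025j on G[2,0]
R4: Y=0.04132+0.000j on G[3,2]
R5: Y=0.0001431+0.000j on G[2,1]
R6: Y=0.04425+0.000j on G[3,1]
R7: Y=0.0006579+0.000j on G[1,0]
I1: z[2]−=0.0018, z[1]+=0.0018
R8: Y=0.001188+0.000j on G[0,3]
L2: Y=0.000-1.101j on G[3,1]
I2: z[2]−=0.301, z[3]+=0.301
R9: Y=0.02304+0.000j on G[0,1]
I3: z[1]−=0.0268, z[2]+=0.0268
R10: Y=0.004762+0.000j on G[3,1]
I4: z[1]−=0.205, z[0]+=0.205
L3: Y=0.000-0.3521j on G[2,3]
V1: row V0−V1=1.99, i_V1 at 0,1
V2: row V0−V3=5.93, i_V2 at 0,3
solve → V1=-1.990+0.000j, V2=-3.849-0.5993j, V3=-5.930+0.000j
aux → i_V1=0.7453-4.324j, i_V2=-0.7248+5.091j

-3.849-0.5993j V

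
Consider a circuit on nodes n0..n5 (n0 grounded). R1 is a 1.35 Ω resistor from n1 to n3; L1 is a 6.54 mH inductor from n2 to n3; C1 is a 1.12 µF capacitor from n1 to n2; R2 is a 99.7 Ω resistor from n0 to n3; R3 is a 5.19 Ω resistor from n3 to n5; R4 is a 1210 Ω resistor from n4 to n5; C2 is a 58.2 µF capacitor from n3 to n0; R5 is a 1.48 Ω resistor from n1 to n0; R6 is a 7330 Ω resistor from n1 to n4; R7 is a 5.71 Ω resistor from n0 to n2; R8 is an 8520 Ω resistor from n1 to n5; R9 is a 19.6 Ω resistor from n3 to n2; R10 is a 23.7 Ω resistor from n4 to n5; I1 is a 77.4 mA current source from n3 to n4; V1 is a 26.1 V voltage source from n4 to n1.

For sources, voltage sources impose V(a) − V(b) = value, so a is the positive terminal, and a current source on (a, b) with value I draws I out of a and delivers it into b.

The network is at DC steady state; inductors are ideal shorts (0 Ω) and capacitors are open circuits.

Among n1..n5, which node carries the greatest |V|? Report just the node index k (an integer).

MNA unknowns: 5 node voltages V₁..V_5 plus 2 source currents (L1, V1)
R1: Y=0.7407 on G[1,3]
L1: row V2−V3=0, i_L1 at 2,3
C1: Y=0.000 on G[1,2]
R2: Y=0.01003 on G[0,3]
R3: Y=0.1927 on G[3,5]
R4: Y=0.0008264 on G[4,5]
C2: Y=0.000 on G[3,0]
R5: Y=0.6757 on G[1,0]
R6: Y=0.0001364 on G[1,4]
R7: Y=0.1751 on G[0,2]
R8: Y=0.0001174 on G[1,5]
R9: Y=0.05102 on G[3,2]
R10: Y=0.04219 on G[4,5]
I1: z[3]−=0.0774, z[4]+=0.0774
V1: row V4−V1=26.1, i_V1 at 4,1
solve → V1=-0.1961, V2=0.7157, V3=0.7157, V4=25.90, V5=5.310
aux → i_L1=-0.1253, i_V1=-0.8121

4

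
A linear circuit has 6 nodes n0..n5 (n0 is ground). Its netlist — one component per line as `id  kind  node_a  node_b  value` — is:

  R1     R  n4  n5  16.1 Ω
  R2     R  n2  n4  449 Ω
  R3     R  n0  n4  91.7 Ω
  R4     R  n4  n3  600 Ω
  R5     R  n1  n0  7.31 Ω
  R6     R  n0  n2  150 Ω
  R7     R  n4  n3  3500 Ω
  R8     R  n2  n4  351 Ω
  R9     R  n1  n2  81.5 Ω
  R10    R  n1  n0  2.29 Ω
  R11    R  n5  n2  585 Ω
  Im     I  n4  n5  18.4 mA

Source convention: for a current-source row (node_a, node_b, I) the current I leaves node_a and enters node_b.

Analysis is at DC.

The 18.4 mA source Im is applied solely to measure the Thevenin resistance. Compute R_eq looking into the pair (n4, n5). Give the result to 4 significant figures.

R_eq = 15.72 Ω

Element admittances at DC:
  Y(R1) = 0.06211 S between n4,n5
  Y(R2) = 0.002227 S between n2,n4
  Y(R3) = 0.01091 S between n0,n4
  Y(R4) = 0.001667 S between n4,n3
  Y(R5) = 0.1368 S between n1,n0
  Y(R6) = 0.006667 S between n0,n2
  Y(R7) = 0.0002857 S between n4,n3
  Y(R8) = 0.002849 S between n2,n4
  Y(R9) = 0.01227 S between n1,n2
  Y(R10) = 0.4367 S between n1,n0
  Y(R11) = 0.001709 S between n5,n2
  Im: injects 0.0184 A into n5 (from n4)
Assemble and solve the 5×5 MNA system:
  V(n1)=0.0002793  V(n2)=0.01333  V(n3)=-0.02284  V(n4)=-0.02284  V(n5)=0.2664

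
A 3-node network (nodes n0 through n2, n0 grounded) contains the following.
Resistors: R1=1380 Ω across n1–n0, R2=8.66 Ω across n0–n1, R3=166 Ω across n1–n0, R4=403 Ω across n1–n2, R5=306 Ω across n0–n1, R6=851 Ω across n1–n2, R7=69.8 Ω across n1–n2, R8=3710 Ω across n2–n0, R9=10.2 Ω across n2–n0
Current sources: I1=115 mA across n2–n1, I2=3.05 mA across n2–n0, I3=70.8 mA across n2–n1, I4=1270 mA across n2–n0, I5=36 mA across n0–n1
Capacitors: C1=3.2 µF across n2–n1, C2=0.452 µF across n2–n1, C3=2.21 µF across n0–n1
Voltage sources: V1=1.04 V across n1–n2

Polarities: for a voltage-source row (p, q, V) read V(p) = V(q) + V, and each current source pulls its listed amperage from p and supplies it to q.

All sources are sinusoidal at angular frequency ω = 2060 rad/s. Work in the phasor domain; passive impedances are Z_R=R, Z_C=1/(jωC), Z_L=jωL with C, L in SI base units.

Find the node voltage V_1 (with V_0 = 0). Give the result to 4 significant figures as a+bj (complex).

-5.069+0.1031j V

Element admittances at ω=2060 rad/s:
  Y(R1) = 0.0007246+0.000j S between n1,n0
  I1: injects 0.115 A into n1 (from n2)
  I2: injects 0.00305 A into n0 (from n2)
  Y(C1) = 0.000+0.006592j S between n2,n1
  Y(R2) = 0.1155+0.000j S between n0,n1
  Y(R3) = 0.006024+0.000j S between n1,n0
  I3: injects 0.0708 A into n1 (from n2)
  Y(R4) = 0.002481+0.000j S between n1,n2
  Y(R5) = 0.003268+0.000j S between n0,n1
  Y(C2) = 0.000+0.0009311j S between n2,n1
  I4: injects 1.27 A into n0 (from n2)
  Y(R6) = 0.001175+0.000j S between n1,n2
  Y(R7) = 0.01433+0.000j S between n1,n2
  Y(R8) = 0.0002695+0.000j S between n2,n0
  Y(R9) = 0.09804+0.000j S between n2,n0
  I5: injects 0.036 A into n1 (from n0)
  Y(C3) = 0.000+0.004553j S between n0,n1
  V1: constraint V(n1)−V(n2) = 1.04
Assemble and solve the 3×3 MNA system:
  V(n1)=-5.069+0.1031j  V(n2)=-6.109+0.1031j
  i(V1)=0.8396+0.002312j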